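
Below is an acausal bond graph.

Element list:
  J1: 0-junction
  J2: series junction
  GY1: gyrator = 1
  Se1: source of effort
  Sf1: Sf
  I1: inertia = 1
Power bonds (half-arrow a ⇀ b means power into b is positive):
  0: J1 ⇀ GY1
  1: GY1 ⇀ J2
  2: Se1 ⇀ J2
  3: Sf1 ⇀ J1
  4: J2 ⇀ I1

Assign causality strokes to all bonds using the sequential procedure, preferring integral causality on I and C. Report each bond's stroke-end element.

β0 stroke→J1
β1 stroke→J2
β2 stroke→J2
β3 stroke→Sf1
β4 stroke→I1

β2 stroke at J2  (Se1 fixes effort; stroke away)
β3 stroke at Sf1  (Sf1: flow source, stroke at near end)
β0 stroke at J1  (J1 needs exactly one e-in)
β1 stroke at J2  (GY1 both-in/both-out from 0)
β4 stroke at I1  (only one flow-in slot at J2)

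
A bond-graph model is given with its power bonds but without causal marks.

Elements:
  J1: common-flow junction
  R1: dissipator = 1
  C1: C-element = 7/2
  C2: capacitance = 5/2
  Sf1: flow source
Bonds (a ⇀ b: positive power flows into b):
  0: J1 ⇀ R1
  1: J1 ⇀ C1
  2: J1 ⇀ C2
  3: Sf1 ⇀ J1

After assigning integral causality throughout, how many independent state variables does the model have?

b3 |Sf1  (Sf1 (Sf) sets flow on bond)
b0 |J1  (common-f at J1 fixed by 3)
b1 |J1  (common-f at J1 fixed by 3)
b2 |J1  (common-f at J1 fixed by 3)

2  (C1, C2 all integral)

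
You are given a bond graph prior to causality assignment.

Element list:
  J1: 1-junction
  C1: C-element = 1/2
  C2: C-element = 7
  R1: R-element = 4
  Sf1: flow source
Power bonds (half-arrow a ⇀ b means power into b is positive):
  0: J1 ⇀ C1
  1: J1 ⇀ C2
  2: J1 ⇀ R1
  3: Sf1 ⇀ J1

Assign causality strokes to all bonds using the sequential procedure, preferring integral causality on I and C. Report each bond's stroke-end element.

#0 →J1
#1 →J1
#2 →J1
#3 →Sf1

β3 stroke→Sf1  (source Sf1 imposes f)
β0 stroke→J1  (1-jn J1 has f-setter on 3)
β1 stroke→J1  (J1 flow already set via bond 3)
β2 stroke→J1  (J1: bond 3 brought flow, rest push out)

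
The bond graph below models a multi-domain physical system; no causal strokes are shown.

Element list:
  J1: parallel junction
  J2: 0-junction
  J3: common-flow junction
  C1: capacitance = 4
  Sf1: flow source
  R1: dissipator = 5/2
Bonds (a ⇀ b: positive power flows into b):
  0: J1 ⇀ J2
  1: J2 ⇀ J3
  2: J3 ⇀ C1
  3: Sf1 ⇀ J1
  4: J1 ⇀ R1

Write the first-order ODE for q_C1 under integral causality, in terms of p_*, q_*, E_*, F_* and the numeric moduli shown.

bond 3 |Sf1  (Sf1 fixes flow; stroke at Sf1)
bond 2 |J3  (C1 outputs effort q/C1)
bond 1 |J2  (J3: last free bond brings flow in)
bond 0 |J1  (J2: bond 1 brought effort, rest push out)
bond 4 |R1  (J1: bond 0 brought effort, rest push out)

dq_C1/dt = F_Sf1 - q_C1/10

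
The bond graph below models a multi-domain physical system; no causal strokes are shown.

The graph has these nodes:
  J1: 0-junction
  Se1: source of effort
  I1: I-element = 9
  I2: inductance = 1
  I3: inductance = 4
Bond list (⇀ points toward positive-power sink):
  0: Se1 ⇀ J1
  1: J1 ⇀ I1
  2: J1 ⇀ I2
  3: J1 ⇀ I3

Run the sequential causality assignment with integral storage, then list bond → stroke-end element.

β0 |J1  (Se1 (Se) sets effort on bond)
β1 |I1  (0-jn J1 has e-setter on 0)
β2 |I2  (common-e at J1 fixed by 0)
β3 |I3  (J1 effort already set via bond 0)

β0 →J1
β1 →I1
β2 →I2
β3 →I3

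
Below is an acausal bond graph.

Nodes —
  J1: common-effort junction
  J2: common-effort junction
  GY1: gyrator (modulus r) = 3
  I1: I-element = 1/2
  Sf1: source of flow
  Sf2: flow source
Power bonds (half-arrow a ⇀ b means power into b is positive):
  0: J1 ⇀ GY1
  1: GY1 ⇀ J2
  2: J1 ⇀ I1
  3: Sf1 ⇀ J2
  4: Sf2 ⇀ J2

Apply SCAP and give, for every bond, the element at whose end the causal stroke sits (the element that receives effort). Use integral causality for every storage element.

bond 3 stroke at Sf1  (Sf1 fixes flow; stroke at Sf1)
bond 4 stroke at Sf2  (source Sf2 imposes f)
bond 1 stroke at J2  (J2: last free bond brings effort in)
bond 0 stroke at J1  (GY1: gyrator matches bond 1)
bond 2 stroke at I1  (common-e at J1 fixed by 0)

b0 stroke→J1
b1 stroke→J2
b2 stroke→I1
b3 stroke→Sf1
b4 stroke→Sf2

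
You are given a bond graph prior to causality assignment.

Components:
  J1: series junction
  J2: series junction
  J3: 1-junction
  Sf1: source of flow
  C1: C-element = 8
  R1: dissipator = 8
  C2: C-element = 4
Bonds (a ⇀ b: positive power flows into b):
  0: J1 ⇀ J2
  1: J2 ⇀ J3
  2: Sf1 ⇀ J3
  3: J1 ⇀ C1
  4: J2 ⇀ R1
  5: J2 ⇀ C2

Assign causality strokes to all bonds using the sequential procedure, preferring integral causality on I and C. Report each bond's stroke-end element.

β2 stroke→Sf1  (source Sf1 imposes f)
β1 stroke→J3  (1-jn J3 has f-setter on 2)
β0 stroke→J2  (1-jn J2 has f-setter on 1)
β4 stroke→J2  (common-f at J2 fixed by 1)
β5 stroke→J2  (common-f at J2 fixed by 1)
β3 stroke→J1  (J1 flow already set via bond 0)

β0 stroke→J2
β1 stroke→J3
β2 stroke→Sf1
β3 stroke→J1
β4 stroke→J2
β5 stroke→J2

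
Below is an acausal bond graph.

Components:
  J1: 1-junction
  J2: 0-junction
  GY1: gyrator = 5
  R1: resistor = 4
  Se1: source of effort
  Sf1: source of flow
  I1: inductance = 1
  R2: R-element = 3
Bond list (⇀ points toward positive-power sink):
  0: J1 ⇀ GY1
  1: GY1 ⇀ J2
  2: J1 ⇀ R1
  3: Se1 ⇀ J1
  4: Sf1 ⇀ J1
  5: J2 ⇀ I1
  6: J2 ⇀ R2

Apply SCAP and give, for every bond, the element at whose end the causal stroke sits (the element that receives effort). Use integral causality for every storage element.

b3 →J1  (Se1: effort source, stroke at far end)
b4 →Sf1  (Sf1: flow source, stroke at near end)
b0 →J1  (1-jn J1 has f-setter on 4)
b2 →J1  (J1 flow already set via bond 4)
b1 →J2  (GY1: gyrator matches bond 0)
b5 →I1  (0-jn J2 has e-setter on 1)
b6 →R2  (0-jn J2 has e-setter on 1)

β0 →J1
β1 →J2
β2 →J1
β3 →J1
β4 →Sf1
β5 →I1
β6 →R2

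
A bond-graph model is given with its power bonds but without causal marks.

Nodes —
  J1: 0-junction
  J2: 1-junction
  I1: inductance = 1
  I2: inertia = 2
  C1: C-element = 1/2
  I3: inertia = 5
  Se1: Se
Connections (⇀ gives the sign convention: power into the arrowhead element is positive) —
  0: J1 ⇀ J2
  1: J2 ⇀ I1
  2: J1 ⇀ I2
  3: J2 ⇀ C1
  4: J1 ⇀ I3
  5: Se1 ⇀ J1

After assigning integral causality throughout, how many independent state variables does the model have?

4  (C1, I1, I2, I3 all integral)

β5 stroke→J1  (Se1 fixes effort; stroke away)
β0 stroke→J2  (J1 effort already set via bond 5)
β2 stroke→I2  (J1 effort already set via bond 5)
β4 stroke→I3  (J1 effort already set via bond 5)
β1 stroke→I1  (I1: I, integral causality)
β3 stroke→J2  (common-f at J2 fixed by 1)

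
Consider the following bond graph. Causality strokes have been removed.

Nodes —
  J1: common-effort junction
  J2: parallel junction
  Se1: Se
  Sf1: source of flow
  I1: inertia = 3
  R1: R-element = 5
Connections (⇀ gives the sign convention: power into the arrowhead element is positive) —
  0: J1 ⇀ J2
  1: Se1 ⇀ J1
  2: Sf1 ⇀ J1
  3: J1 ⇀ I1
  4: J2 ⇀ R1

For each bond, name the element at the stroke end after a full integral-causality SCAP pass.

β0 →J2
β1 →J1
β2 →Sf1
β3 →I1
β4 →R1

bond 1 →J1  (Se1 fixes effort; stroke away)
bond 2 →Sf1  (Sf1 fixes flow; stroke at Sf1)
bond 0 →J2  (common-e at J1 fixed by 1)
bond 3 →I1  (J1: bond 1 brought effort, rest push out)
bond 4 →R1  (0-jn J2 has e-setter on 0)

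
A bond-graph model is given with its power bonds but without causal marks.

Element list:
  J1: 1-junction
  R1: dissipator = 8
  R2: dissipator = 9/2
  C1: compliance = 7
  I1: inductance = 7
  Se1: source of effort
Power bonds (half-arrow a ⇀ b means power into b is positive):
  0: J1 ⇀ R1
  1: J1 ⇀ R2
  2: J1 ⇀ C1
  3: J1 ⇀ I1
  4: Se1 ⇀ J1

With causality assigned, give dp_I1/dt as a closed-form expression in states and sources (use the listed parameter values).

bond 4 stroke at J1  (source Se1 imposes e)
bond 2 stroke at J1  (C1 integral (e out))
bond 3 stroke at I1  (I1 integral (f out))
bond 0 stroke at J1  (1-jn J1 has f-setter on 3)
bond 1 stroke at J1  (common-f at J1 fixed by 3)

dp_I1/dt = E_Se1 - 25*p_I1/14 - q_C1/7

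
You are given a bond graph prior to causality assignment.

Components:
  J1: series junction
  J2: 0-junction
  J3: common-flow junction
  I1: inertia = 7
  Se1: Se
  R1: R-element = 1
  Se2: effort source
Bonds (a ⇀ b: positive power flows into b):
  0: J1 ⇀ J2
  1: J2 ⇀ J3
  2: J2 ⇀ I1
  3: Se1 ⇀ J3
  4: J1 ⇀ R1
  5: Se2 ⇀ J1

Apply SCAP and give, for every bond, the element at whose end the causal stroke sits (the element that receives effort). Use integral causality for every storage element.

b0 stroke at J1
b1 stroke at J2
b2 stroke at I1
b3 stroke at J3
b4 stroke at R1
b5 stroke at J1

bond 3 stroke at J3  (source Se1 imposes e)
bond 5 stroke at J1  (Se2: effort source, stroke at far end)
bond 1 stroke at J2  (only one flow-in slot at J3)
bond 0 stroke at J1  (0-jn J2 has e-setter on 1)
bond 2 stroke at I1  (J2: bond 1 brought effort, rest push out)
bond 4 stroke at R1  (J1: last free bond brings flow in)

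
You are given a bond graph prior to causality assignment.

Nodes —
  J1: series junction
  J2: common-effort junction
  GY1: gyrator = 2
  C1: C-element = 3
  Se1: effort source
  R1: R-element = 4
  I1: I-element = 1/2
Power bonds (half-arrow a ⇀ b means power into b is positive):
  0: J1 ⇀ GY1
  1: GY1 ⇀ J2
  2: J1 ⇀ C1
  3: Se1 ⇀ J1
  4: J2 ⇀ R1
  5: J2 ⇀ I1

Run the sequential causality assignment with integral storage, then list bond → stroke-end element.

b3 |J1  (Se1 fixes effort; stroke away)
b2 |J1  (C1 integral (e out))
b0 |GY1  (J1: last free bond brings flow in)
b1 |GY1  (GY1: gyrator matches bond 0)
b5 |I1  (I1 integral (f out))
b4 |J2  (only one effort-in slot at J2)

β0 |GY1
β1 |GY1
β2 |J1
β3 |J1
β4 |J2
β5 |I1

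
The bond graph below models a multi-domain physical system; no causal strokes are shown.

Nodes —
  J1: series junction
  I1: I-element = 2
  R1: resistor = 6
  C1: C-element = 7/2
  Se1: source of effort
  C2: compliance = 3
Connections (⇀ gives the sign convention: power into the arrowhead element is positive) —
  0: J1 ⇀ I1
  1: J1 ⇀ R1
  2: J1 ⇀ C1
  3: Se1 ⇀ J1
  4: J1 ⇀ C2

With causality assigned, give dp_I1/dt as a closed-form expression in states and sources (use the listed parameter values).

#3 |J1  (source Se1 imposes e)
#0 |I1  (I1: I, integral causality)
#1 |J1  (J1 flow already set via bond 0)
#2 |J1  (1-jn J1 has f-setter on 0)
#4 |J1  (J1: bond 0 brought flow, rest push out)

dp_I1/dt = E_Se1 - 3*p_I1 - 2*q_C1/7 - q_C2/3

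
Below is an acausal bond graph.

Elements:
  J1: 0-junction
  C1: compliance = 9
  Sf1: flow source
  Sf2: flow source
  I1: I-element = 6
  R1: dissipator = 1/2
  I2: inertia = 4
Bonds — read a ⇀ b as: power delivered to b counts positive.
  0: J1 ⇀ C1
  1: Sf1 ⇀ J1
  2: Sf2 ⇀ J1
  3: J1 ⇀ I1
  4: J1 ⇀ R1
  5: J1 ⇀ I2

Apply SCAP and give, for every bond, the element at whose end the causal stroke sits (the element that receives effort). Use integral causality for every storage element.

β1 stroke→Sf1  (Sf1 (Sf) sets flow on bond)
β2 stroke→Sf2  (source Sf2 imposes f)
β0 stroke→J1  (C1 outputs effort q/C1)
β3 stroke→I1  (J1: bond 0 brought effort, rest push out)
β4 stroke→R1  (common-e at J1 fixed by 0)
β5 stroke→I2  (J1: bond 0 brought effort, rest push out)

b0 stroke→J1
b1 stroke→Sf1
b2 stroke→Sf2
b3 stroke→I1
b4 stroke→R1
b5 stroke→I2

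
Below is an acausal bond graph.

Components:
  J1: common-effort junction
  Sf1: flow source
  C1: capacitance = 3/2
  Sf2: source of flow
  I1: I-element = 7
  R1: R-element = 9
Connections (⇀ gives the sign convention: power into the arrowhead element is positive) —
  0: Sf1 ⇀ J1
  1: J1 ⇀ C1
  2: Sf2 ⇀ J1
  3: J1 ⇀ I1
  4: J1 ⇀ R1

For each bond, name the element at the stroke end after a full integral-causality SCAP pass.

bond 0 stroke→Sf1
bond 1 stroke→J1
bond 2 stroke→Sf2
bond 3 stroke→I1
bond 4 stroke→R1

#0 stroke at Sf1  (source Sf1 imposes f)
#2 stroke at Sf2  (source Sf2 imposes f)
#1 stroke at J1  (C1: C, integral causality)
#3 stroke at I1  (0-jn J1 has e-setter on 1)
#4 stroke at R1  (common-e at J1 fixed by 1)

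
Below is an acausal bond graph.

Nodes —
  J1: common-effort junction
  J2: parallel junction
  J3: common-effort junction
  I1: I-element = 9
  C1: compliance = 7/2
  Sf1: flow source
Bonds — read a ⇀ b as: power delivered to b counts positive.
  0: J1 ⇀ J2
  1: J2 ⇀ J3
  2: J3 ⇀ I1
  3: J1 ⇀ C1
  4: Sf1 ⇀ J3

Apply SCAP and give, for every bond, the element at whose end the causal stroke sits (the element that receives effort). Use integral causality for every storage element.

b4 stroke at Sf1  (Sf1: flow source, stroke at near end)
b2 stroke at I1  (I1 integral (f out))
b1 stroke at J3  (J3: last free bond brings effort in)
b0 stroke at J2  (only one effort-in slot at J2)
b3 stroke at J1  (closing 0-jn rule on J1)

#0 stroke at J2
#1 stroke at J3
#2 stroke at I1
#3 stroke at J1
#4 stroke at Sf1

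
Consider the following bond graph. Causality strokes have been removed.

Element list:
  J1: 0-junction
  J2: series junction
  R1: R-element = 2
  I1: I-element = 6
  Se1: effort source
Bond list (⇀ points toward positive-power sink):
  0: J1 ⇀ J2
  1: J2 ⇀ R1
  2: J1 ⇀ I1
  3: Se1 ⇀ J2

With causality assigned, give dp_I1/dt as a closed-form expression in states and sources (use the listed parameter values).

bond 3 stroke at J2  (source Se1 imposes e)
bond 2 stroke at I1  (I1 integral (f out))
bond 0 stroke at J1  (closing 0-jn rule on J1)
bond 1 stroke at J2  (common-f at J2 fixed by 0)

dp_I1/dt = -E_Se1 - p_I1/3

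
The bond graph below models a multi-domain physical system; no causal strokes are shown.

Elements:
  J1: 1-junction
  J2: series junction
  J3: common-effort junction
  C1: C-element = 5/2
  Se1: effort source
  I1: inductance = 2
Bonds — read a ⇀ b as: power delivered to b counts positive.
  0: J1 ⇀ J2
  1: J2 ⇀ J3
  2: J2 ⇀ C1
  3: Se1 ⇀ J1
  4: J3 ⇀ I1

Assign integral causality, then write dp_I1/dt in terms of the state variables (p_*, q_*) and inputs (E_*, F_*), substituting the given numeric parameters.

dp_I1/dt = E_Se1 - 2*q_C1/5

bond 3 stroke at J1  (Se1: effort source, stroke at far end)
bond 0 stroke at J2  (only one flow-in slot at J1)
bond 2 stroke at J2  (C1 outputs effort q/C1)
bond 1 stroke at J3  (J2: last free bond brings flow in)
bond 4 stroke at I1  (common-e at J3 fixed by 1)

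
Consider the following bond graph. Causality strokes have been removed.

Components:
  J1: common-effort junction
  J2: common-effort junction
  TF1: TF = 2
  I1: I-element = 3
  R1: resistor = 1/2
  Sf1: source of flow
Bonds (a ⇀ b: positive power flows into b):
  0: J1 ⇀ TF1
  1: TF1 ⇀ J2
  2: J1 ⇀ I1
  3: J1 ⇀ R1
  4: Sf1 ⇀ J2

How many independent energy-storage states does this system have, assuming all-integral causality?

b4 |Sf1  (Sf1: flow source, stroke at near end)
b1 |J2  (only one effort-in slot at J2)
b0 |TF1  (through TF1, causality passes straight; one stroke at TF1)
b2 |I1  (prefer integral on I1)
b3 |J1  (closing 0-jn rule on J1)

1  (I1 all integral)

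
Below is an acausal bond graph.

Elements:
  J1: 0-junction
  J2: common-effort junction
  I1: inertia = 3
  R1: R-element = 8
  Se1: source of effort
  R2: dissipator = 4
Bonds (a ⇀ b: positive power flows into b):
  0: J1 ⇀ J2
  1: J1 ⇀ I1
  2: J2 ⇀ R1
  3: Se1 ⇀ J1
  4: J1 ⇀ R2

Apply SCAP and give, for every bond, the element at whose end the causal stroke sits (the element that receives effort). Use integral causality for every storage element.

β0 stroke at J2
β1 stroke at I1
β2 stroke at R1
β3 stroke at J1
β4 stroke at R2

bond 3 stroke at J1  (Se1: effort source, stroke at far end)
bond 0 stroke at J2  (J1 effort already set via bond 3)
bond 1 stroke at I1  (0-jn J1 has e-setter on 3)
bond 4 stroke at R2  (0-jn J1 has e-setter on 3)
bond 2 stroke at R1  (common-e at J2 fixed by 0)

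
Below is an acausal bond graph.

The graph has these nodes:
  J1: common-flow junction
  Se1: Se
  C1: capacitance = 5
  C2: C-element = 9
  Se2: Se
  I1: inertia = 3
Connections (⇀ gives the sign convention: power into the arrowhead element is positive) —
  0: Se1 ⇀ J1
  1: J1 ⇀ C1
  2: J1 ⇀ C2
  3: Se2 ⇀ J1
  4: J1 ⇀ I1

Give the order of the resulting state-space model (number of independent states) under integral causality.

3  (C1, C2, I1 all integral)

b0 stroke→J1  (Se1 (Se) sets effort on bond)
b3 stroke→J1  (Se2 fixes effort; stroke away)
b1 stroke→J1  (C1 integral (e out))
b2 stroke→J1  (C2 integral (e out))
b4 stroke→I1  (only one flow-in slot at J1)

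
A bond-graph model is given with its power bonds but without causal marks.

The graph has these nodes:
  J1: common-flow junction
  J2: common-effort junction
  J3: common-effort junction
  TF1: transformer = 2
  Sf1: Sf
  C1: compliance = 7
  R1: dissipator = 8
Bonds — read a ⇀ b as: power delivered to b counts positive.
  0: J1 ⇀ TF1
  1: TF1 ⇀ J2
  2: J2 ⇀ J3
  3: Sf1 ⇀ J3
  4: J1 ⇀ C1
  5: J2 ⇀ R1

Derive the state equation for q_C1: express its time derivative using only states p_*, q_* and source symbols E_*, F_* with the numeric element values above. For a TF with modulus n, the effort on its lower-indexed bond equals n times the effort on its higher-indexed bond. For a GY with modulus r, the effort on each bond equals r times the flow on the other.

β3 |Sf1  (Sf1: flow source, stroke at near end)
β2 |J3  (only one effort-in slot at J3)
β4 |J1  (prefer integral on C1)
β0 |TF1  (J1: last free bond brings flow in)
β1 |J2  (TF1: transformer flips bond 0)
β5 |R1  (J2 effort already set via bond 1)

dq_C1/dt = -F_Sf1/2 - q_C1/224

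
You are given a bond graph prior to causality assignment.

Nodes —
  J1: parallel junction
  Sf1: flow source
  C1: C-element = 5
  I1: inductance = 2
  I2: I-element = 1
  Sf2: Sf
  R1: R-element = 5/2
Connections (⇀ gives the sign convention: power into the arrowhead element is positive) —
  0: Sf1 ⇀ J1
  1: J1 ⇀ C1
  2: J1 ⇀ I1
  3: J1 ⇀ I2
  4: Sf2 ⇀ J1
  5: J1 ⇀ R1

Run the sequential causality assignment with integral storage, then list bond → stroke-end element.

bond 0 stroke at Sf1
bond 1 stroke at J1
bond 2 stroke at I1
bond 3 stroke at I2
bond 4 stroke at Sf2
bond 5 stroke at R1

bond 0 stroke at Sf1  (Sf1 (Sf) sets flow on bond)
bond 4 stroke at Sf2  (Sf2 fixes flow; stroke at Sf2)
bond 1 stroke at J1  (C1 outputs effort q/C1)
bond 2 stroke at I1  (0-jn J1 has e-setter on 1)
bond 3 stroke at I2  (J1: bond 1 brought effort, rest push out)
bond 5 stroke at R1  (0-jn J1 has e-setter on 1)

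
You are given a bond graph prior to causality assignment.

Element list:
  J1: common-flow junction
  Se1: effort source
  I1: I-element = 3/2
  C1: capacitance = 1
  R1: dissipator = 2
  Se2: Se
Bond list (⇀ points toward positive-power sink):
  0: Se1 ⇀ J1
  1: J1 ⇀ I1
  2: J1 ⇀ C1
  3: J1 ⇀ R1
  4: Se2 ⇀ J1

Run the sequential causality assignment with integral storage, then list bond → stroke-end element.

bond 0 stroke→J1
bond 1 stroke→I1
bond 2 stroke→J1
bond 3 stroke→J1
bond 4 stroke→J1

b0 |J1  (source Se1 imposes e)
b4 |J1  (Se2 fixes effort; stroke away)
b1 |I1  (prefer integral on I1)
b2 |J1  (1-jn J1 has f-setter on 1)
b3 |J1  (1-jn J1 has f-setter on 1)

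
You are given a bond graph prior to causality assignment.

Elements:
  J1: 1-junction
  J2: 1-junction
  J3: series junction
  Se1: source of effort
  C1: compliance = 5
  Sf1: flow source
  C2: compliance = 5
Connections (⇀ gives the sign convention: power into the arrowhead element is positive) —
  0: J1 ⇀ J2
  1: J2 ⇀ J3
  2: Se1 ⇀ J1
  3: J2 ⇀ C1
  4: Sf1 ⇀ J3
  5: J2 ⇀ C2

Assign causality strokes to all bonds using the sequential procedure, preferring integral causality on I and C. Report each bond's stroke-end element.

β0 |J2
β1 |J3
β2 |J1
β3 |J2
β4 |Sf1
β5 |J2

bond 2 stroke→J1  (source Se1 imposes e)
bond 4 stroke→Sf1  (Sf1: flow source, stroke at near end)
bond 0 stroke→J2  (J1: last free bond brings flow in)
bond 1 stroke→J3  (J3: bond 4 brought flow, rest push out)
bond 3 stroke→J2  (1-jn J2 has f-setter on 1)
bond 5 stroke→J2  (J2: bond 1 brought flow, rest push out)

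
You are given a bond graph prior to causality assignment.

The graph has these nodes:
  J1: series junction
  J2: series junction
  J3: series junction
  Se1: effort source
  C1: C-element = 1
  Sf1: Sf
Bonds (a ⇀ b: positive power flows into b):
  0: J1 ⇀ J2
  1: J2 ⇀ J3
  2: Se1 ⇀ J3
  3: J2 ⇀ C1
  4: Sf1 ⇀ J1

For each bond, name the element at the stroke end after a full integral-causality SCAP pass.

#0 stroke→J1
#1 stroke→J2
#2 stroke→J3
#3 stroke→J2
#4 stroke→Sf1

#2 stroke→J3  (Se1 fixes effort; stroke away)
#4 stroke→Sf1  (Sf1: flow source, stroke at near end)
#0 stroke→J1  (1-jn J1 has f-setter on 4)
#1 stroke→J2  (J2 flow already set via bond 0)
#3 stroke→J2  (J2: bond 0 brought flow, rest push out)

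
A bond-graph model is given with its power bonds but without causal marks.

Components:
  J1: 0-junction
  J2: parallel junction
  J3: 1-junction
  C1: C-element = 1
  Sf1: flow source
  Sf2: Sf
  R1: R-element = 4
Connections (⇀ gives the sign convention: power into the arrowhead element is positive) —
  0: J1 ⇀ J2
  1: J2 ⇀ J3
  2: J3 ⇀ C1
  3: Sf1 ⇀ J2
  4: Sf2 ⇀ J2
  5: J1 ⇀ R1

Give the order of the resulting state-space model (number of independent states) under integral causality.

bond 3 stroke at Sf1  (Sf1 (Sf) sets flow on bond)
bond 4 stroke at Sf2  (Sf2 fixes flow; stroke at Sf2)
bond 2 stroke at J3  (C1 outputs effort q/C1)
bond 1 stroke at J2  (J3 needs exactly one f-in)
bond 0 stroke at J1  (J2 effort already set via bond 1)
bond 5 stroke at R1  (common-e at J1 fixed by 0)

1  (C1 all integral)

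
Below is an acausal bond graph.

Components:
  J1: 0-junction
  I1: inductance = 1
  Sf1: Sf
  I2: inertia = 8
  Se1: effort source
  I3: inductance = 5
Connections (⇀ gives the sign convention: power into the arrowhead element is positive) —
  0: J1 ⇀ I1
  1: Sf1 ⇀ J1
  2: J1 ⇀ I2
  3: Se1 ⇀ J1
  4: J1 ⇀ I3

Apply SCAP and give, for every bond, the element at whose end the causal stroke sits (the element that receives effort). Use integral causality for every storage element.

b0 |I1
b1 |Sf1
b2 |I2
b3 |J1
b4 |I3

β1 |Sf1  (Sf1 fixes flow; stroke at Sf1)
β3 |J1  (source Se1 imposes e)
β0 |I1  (0-jn J1 has e-setter on 3)
β2 |I2  (0-jn J1 has e-setter on 3)
β4 |I3  (J1 effort already set via bond 3)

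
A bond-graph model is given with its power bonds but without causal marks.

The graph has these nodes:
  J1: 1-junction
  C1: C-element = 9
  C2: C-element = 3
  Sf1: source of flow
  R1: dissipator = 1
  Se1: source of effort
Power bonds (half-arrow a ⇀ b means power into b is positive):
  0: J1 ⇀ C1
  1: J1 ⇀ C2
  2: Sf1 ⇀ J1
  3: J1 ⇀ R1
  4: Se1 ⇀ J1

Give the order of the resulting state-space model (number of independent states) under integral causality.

2  (C1, C2 all integral)

β2 stroke→Sf1  (source Sf1 imposes f)
β4 stroke→J1  (source Se1 imposes e)
β0 stroke→J1  (J1 flow already set via bond 2)
β1 stroke→J1  (common-f at J1 fixed by 2)
β3 stroke→J1  (J1 flow already set via bond 2)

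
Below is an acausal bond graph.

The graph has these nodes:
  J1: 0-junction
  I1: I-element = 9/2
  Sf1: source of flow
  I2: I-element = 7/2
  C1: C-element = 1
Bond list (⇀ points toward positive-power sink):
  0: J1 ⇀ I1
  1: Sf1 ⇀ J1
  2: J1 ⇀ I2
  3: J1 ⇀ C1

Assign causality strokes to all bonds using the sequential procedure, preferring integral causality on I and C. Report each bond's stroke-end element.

β1 →Sf1  (Sf1: flow source, stroke at near end)
β0 →I1  (I1: I, integral causality)
β2 →I2  (I2: I, integral causality)
β3 →J1  (J1: last free bond brings effort in)

bond 0 →I1
bond 1 →Sf1
bond 2 →I2
bond 3 →J1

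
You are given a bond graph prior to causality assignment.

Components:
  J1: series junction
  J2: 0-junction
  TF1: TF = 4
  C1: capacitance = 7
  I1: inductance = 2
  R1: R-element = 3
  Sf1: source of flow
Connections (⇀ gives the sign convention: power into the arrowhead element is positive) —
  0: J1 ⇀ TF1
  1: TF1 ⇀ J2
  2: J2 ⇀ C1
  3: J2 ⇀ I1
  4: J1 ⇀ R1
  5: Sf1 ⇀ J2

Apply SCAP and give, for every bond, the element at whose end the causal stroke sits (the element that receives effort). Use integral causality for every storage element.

b5 stroke→Sf1  (source Sf1 imposes f)
b2 stroke→J2  (C1 integral (e out))
b1 stroke→TF1  (J2: bond 2 brought effort, rest push out)
b3 stroke→I1  (J2 effort already set via bond 2)
b0 stroke→J1  (TF TF1: opposite of bond 1)
b4 stroke→R1  (J1 needs exactly one f-in)

#0 →J1
#1 →TF1
#2 →J2
#3 →I1
#4 →R1
#5 →Sf1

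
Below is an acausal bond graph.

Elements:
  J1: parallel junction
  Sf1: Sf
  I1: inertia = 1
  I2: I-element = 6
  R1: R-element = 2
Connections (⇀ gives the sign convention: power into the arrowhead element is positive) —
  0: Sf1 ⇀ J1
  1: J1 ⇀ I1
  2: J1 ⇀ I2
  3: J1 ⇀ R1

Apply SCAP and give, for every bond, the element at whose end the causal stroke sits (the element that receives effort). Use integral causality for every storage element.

#0 →Sf1  (source Sf1 imposes f)
#1 →I1  (I1 integral (f out))
#2 →I2  (I2 integral (f out))
#3 →J1  (closing 0-jn rule on J1)

b0 stroke→Sf1
b1 stroke→I1
b2 stroke→I2
b3 stroke→J1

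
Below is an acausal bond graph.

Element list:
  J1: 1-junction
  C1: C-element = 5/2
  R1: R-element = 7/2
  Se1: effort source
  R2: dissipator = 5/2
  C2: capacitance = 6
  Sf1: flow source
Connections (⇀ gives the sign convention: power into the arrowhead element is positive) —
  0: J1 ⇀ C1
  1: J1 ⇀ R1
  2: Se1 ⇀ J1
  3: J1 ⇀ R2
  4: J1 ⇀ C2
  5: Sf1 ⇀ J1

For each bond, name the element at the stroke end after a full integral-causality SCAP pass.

b2 stroke at J1  (Se1 (Se) sets effort on bond)
b5 stroke at Sf1  (Sf1: flow source, stroke at near end)
b0 stroke at J1  (common-f at J1 fixed by 5)
b1 stroke at J1  (J1: bond 5 brought flow, rest push out)
b3 stroke at J1  (1-jn J1 has f-setter on 5)
b4 stroke at J1  (1-jn J1 has f-setter on 5)

bond 0 stroke at J1
bond 1 stroke at J1
bond 2 stroke at J1
bond 3 stroke at J1
bond 4 stroke at J1
bond 5 stroke at Sf1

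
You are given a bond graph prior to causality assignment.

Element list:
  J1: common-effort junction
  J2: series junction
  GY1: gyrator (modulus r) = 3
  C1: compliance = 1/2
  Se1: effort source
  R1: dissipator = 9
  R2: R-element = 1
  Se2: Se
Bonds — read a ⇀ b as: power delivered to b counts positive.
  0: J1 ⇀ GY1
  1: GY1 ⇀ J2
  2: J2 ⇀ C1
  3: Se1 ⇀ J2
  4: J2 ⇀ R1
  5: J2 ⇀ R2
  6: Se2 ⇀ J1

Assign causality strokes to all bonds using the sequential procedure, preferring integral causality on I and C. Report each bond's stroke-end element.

β3 stroke at J2  (Se1 fixes effort; stroke away)
β6 stroke at J1  (Se2 (Se) sets effort on bond)
β0 stroke at GY1  (common-e at J1 fixed by 6)
β1 stroke at GY1  (through GY1, causality inverts; strokes same side of GY1)
β2 stroke at J2  (common-f at J2 fixed by 1)
β4 stroke at J2  (J2 flow already set via bond 1)
β5 stroke at J2  (1-jn J2 has f-setter on 1)

β0 →GY1
β1 →GY1
β2 →J2
β3 →J2
β4 →J2
β5 →J2
β6 →J1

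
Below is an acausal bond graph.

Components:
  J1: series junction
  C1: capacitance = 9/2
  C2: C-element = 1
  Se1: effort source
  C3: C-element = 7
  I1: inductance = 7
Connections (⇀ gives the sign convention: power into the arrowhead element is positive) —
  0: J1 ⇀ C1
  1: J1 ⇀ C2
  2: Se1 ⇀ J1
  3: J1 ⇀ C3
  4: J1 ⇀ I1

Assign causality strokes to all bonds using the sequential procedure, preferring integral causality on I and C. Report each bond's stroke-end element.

β2 stroke at J1  (Se1 fixes effort; stroke away)
β0 stroke at J1  (C1: C, integral causality)
β1 stroke at J1  (C2 integral (e out))
β3 stroke at J1  (C3 outputs effort q/C3)
β4 stroke at I1  (closing 1-jn rule on J1)

b0 stroke at J1
b1 stroke at J1
b2 stroke at J1
b3 stroke at J1
b4 stroke at I1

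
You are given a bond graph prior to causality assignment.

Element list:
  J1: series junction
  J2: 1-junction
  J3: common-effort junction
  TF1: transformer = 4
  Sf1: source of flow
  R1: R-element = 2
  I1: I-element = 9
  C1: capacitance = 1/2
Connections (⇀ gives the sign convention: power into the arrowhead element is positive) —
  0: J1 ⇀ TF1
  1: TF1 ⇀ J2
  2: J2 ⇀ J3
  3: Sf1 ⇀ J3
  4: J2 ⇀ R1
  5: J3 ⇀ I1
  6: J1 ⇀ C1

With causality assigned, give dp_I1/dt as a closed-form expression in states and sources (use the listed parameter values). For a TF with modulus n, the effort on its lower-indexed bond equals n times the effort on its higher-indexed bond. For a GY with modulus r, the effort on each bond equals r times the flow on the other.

dp_I1/dt = 2*F_Sf1 - 2*p_I1/9 - q_C1/2

β3 |Sf1  (Sf1 (Sf) sets flow on bond)
β5 |I1  (I1 integral (f out))
β2 |J3  (J3: last free bond brings effort in)
β1 |J2  (J2: bond 2 brought flow, rest push out)
β4 |J2  (common-f at J2 fixed by 2)
β0 |TF1  (through TF1, causality passes straight; one stroke at TF1)
β6 |J1  (common-f at J1 fixed by 0)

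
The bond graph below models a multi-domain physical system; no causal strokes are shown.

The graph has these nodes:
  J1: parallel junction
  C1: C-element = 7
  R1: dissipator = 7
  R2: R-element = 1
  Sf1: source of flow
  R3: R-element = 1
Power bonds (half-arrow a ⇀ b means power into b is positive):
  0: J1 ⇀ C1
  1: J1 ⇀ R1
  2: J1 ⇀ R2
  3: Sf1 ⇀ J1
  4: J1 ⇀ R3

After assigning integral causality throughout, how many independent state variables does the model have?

1  (C1 all integral)

#3 →Sf1  (source Sf1 imposes f)
#0 →J1  (C1 integral (e out))
#1 →R1  (common-e at J1 fixed by 0)
#2 →R2  (J1 effort already set via bond 0)
#4 →R3  (0-jn J1 has e-setter on 0)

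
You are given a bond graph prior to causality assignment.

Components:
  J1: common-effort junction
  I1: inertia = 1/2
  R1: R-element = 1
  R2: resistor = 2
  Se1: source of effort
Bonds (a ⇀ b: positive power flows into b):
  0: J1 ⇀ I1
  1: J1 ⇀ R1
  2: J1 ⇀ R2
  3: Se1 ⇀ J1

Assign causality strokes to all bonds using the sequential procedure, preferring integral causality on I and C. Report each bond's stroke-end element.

β0 stroke at I1
β1 stroke at R1
β2 stroke at R2
β3 stroke at J1

bond 3 stroke at J1  (Se1 (Se) sets effort on bond)
bond 0 stroke at I1  (common-e at J1 fixed by 3)
bond 1 stroke at R1  (common-e at J1 fixed by 3)
bond 2 stroke at R2  (J1 effort already set via bond 3)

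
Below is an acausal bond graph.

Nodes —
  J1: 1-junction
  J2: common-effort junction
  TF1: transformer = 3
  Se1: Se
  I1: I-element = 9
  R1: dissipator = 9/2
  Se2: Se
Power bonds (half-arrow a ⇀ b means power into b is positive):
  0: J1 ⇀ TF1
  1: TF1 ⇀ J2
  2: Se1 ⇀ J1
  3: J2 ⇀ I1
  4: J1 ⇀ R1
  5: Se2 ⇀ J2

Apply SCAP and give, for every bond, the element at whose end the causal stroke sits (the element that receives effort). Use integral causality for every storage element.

bond 2 stroke→J1  (Se1 (Se) sets effort on bond)
bond 5 stroke→J2  (source Se2 imposes e)
bond 1 stroke→TF1  (0-jn J2 has e-setter on 5)
bond 3 stroke→I1  (J2 effort already set via bond 5)
bond 0 stroke→J1  (TF TF1: opposite of bond 1)
bond 4 stroke→R1  (closing 1-jn rule on J1)

#0 stroke→J1
#1 stroke→TF1
#2 stroke→J1
#3 stroke→I1
#4 stroke→R1
#5 stroke→J2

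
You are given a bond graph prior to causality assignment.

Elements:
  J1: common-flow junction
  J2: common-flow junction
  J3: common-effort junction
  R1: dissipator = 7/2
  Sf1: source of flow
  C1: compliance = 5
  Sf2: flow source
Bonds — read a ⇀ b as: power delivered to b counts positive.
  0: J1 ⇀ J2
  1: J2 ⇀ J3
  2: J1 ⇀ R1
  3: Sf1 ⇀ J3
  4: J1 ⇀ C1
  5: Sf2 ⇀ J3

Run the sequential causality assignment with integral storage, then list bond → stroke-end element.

bond 0 stroke at J2
bond 1 stroke at J3
bond 2 stroke at J1
bond 3 stroke at Sf1
bond 4 stroke at J1
bond 5 stroke at Sf2

b3 →Sf1  (Sf1 (Sf) sets flow on bond)
b5 →Sf2  (Sf2 fixes flow; stroke at Sf2)
b1 →J3  (closing 0-jn rule on J3)
b0 →J2  (J2 flow already set via bond 1)
b2 →J1  (1-jn J1 has f-setter on 0)
b4 →J1  (common-f at J1 fixed by 0)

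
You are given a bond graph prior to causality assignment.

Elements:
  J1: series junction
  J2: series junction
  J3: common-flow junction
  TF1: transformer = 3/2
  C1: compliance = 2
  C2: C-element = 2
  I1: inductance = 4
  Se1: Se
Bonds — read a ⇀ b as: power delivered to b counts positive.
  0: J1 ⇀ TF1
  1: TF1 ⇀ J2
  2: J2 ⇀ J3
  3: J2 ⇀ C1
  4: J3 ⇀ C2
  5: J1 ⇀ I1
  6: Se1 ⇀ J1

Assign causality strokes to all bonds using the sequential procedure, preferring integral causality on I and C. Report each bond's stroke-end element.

β0 →J1
β1 →TF1
β2 →J2
β3 →J2
β4 →J3
β5 →I1
β6 →J1

b6 stroke at J1  (Se1 (Se) sets effort on bond)
b3 stroke at J2  (C1: C, integral causality)
b4 stroke at J3  (prefer integral on C2)
b2 stroke at J2  (J3 needs exactly one f-in)
b1 stroke at TF1  (J2 needs exactly one f-in)
b0 stroke at J1  (through TF1, causality passes straight; one stroke at TF1)
b5 stroke at I1  (J1: last free bond brings flow in)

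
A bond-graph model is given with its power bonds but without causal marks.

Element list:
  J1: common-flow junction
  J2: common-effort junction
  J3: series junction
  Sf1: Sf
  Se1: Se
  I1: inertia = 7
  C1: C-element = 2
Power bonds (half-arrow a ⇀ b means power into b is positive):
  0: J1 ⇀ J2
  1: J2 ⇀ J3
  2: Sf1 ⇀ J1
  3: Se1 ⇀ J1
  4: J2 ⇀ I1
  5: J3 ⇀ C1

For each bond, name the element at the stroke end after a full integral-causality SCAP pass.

#2 stroke at Sf1  (Sf1: flow source, stroke at near end)
#3 stroke at J1  (source Se1 imposes e)
#0 stroke at J1  (J1 flow already set via bond 2)
#4 stroke at I1  (I1 outputs flow p/I1)
#1 stroke at J2  (J2: last free bond brings effort in)
#5 stroke at J3  (J3 flow already set via bond 1)

#0 stroke→J1
#1 stroke→J2
#2 stroke→Sf1
#3 stroke→J1
#4 stroke→I1
#5 stroke→J3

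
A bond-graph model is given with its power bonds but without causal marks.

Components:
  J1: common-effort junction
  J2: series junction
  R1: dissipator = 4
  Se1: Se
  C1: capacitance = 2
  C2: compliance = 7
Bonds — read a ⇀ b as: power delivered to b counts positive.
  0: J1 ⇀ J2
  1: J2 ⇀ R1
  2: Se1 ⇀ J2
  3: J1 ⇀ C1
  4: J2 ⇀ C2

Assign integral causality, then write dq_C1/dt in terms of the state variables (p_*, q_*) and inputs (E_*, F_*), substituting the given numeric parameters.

b2 stroke at J2  (source Se1 imposes e)
b3 stroke at J1  (C1 integral (e out))
b0 stroke at J2  (0-jn J1 has e-setter on 3)
b4 stroke at J2  (prefer integral on C2)
b1 stroke at R1  (J2: last free bond brings flow in)

dq_C1/dt = -E_Se1/4 - q_C1/8 + q_C2/28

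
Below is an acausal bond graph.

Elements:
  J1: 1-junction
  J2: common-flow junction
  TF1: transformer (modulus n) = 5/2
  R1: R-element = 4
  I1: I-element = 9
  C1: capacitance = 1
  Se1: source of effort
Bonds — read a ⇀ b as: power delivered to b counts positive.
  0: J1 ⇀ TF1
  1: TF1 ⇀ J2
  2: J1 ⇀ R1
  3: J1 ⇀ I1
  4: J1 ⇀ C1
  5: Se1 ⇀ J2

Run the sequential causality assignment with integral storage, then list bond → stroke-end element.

b5 stroke→J2  (Se1 fixes effort; stroke away)
b1 stroke→TF1  (closing 1-jn rule on J2)
b0 stroke→J1  (TF1 one-in-one-out from 1)
b3 stroke→I1  (prefer integral on I1)
b2 stroke→J1  (1-jn J1 has f-setter on 3)
b4 stroke→J1  (J1: bond 3 brought flow, rest push out)

#0 |J1
#1 |TF1
#2 |J1
#3 |I1
#4 |J1
#5 |J2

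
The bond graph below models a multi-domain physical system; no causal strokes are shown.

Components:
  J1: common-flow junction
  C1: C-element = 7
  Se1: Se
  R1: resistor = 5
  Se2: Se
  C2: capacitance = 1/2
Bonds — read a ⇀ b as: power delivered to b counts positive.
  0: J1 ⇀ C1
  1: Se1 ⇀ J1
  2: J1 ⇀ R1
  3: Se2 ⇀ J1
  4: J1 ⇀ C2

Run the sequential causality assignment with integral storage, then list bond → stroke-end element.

#0 |J1
#1 |J1
#2 |R1
#3 |J1
#4 |J1

bond 1 stroke→J1  (Se1 fixes effort; stroke away)
bond 3 stroke→J1  (source Se2 imposes e)
bond 0 stroke→J1  (C1 integral (e out))
bond 4 stroke→J1  (C2 outputs effort q/C2)
bond 2 stroke→R1  (J1: last free bond brings flow in)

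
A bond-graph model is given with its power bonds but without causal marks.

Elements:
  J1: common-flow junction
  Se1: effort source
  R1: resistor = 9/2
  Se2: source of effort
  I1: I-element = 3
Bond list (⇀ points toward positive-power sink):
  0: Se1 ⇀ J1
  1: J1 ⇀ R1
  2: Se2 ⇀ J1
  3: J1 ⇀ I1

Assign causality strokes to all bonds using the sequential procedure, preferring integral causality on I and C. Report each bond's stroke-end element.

β0 |J1
β1 |J1
β2 |J1
β3 |I1

b0 stroke→J1  (Se1: effort source, stroke at far end)
b2 stroke→J1  (Se2 (Se) sets effort on bond)
b3 stroke→I1  (I1 outputs flow p/I1)
b1 stroke→J1  (J1: bond 3 brought flow, rest push out)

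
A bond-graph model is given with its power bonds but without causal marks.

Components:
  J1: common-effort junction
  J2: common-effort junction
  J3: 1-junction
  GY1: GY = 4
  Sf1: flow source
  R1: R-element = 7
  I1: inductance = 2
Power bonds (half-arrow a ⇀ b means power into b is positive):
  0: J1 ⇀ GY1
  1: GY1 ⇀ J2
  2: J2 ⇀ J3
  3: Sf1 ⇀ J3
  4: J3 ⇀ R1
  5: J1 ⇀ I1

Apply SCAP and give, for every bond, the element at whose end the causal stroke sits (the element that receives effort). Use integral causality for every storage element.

bond 0 stroke→J1
bond 1 stroke→J2
bond 2 stroke→J3
bond 3 stroke→Sf1
bond 4 stroke→J3
bond 5 stroke→I1

β3 stroke→Sf1  (Sf1: flow source, stroke at near end)
β2 stroke→J3  (J3 flow already set via bond 3)
β4 stroke→J3  (common-f at J3 fixed by 3)
β1 stroke→J2  (only one effort-in slot at J2)
β0 stroke→J1  (GY1: gyrator matches bond 1)
β5 stroke→I1  (common-e at J1 fixed by 0)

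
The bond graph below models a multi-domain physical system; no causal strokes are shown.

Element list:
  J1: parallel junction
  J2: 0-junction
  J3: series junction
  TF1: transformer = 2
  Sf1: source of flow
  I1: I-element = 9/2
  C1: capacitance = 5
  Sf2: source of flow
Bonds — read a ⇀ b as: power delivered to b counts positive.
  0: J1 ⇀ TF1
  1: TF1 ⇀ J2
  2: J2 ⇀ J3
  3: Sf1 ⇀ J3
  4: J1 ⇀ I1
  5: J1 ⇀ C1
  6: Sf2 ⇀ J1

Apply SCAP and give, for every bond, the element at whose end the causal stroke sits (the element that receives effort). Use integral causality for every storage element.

bond 0 |TF1
bond 1 |J2
bond 2 |J3
bond 3 |Sf1
bond 4 |I1
bond 5 |J1
bond 6 |Sf2

β3 →Sf1  (Sf1: flow source, stroke at near end)
β6 →Sf2  (Sf2: flow source, stroke at near end)
β2 →J3  (common-f at J3 fixed by 3)
β1 →J2  (J2 needs exactly one e-in)
β0 →TF1  (TF1: transformer flips bond 1)
β4 →I1  (I1 outputs flow p/I1)
β5 →J1  (J1 needs exactly one e-in)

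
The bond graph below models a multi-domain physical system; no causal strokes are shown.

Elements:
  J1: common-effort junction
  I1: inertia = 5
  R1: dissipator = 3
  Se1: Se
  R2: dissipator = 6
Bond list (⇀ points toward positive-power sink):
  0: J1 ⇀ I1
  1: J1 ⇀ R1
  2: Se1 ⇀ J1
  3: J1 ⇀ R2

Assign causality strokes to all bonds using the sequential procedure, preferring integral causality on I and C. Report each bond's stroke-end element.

bond 0 →I1
bond 1 →R1
bond 2 →J1
bond 3 →R2

b2 |J1  (Se1 (Se) sets effort on bond)
b0 |I1  (J1 effort already set via bond 2)
b1 |R1  (J1: bond 2 brought effort, rest push out)
b3 |R2  (0-jn J1 has e-setter on 2)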